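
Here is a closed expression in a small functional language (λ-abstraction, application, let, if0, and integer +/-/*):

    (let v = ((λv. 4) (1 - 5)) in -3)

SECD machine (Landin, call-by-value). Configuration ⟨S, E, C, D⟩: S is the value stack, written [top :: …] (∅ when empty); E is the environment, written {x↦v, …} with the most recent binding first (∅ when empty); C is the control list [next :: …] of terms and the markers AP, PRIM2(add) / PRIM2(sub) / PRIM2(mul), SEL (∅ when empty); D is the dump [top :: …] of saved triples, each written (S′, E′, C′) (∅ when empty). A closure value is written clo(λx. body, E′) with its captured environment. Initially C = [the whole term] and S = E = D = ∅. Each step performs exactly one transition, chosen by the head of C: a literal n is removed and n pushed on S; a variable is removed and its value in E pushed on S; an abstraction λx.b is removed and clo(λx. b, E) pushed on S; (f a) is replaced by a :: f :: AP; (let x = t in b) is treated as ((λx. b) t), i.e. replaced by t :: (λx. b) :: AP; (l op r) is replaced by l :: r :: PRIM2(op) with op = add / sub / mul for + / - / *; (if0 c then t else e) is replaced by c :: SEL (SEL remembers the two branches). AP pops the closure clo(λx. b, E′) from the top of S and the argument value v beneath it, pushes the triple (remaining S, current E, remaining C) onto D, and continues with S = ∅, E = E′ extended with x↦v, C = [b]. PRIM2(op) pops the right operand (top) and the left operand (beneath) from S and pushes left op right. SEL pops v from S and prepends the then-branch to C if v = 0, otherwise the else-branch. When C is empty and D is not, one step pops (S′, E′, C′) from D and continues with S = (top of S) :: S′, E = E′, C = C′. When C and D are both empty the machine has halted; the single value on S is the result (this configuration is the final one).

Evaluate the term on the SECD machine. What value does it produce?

[0] [S=∅ | E=∅ | C=[(let v = ((λv. 4) (1 - 5)) in -3)] | D=∅]
[1] [S=∅ | E=∅ | C=[((λv. 4) (1 - 5)) :: (λv. -3) :: AP] | D=∅]
[2] [S=∅ | E=∅ | C=[(1 - 5) :: (λv. 4) :: AP :: (λv. -3) :: AP] | D=∅]
[3] [S=∅ | E=∅ | C=[1 :: 5 :: PRIM2(sub) :: (λv. 4) :: AP :: (λv. -3) :: AP] | D=∅]
[4] [S=[1] | E=∅ | C=[5 :: PRIM2(sub) :: (λv. 4) :: AP :: (λv. -3) :: AP] | D=∅]
[5] [S=[5 :: 1] | E=∅ | C=[PRIM2(sub) :: (λv. 4) :: AP :: (λv. -3) :: AP] | D=∅]
[6] [S=[-4] | E=∅ | C=[(λv. 4) :: AP :: (λv. -3) :: AP] | D=∅]
[7] [S=[clo(λv. 4, ∅) :: -4] | E=∅ | C=[AP :: (λv. -3) :: AP] | D=∅]
[8] [S=∅ | E={v↦-4} | C=[4] | D=[(∅, ∅, [(λv. -3) :: AP])]]
[9] [S=[4] | E={v↦-4} | C=∅ | D=[(∅, ∅, [(λv. -3) :: AP])]]
[10] [S=[4] | E=∅ | C=[(λv. -3) :: AP] | D=∅]
[11] [S=[clo(λv. -3, ∅) :: 4] | E=∅ | C=[AP] | D=∅]
[12] [S=∅ | E={v↦4} | C=[-3] | D=[(∅, ∅, ∅)]]
[13] [S=[-3] | E={v↦4} | C=∅ | D=[(∅, ∅, ∅)]]
[14] [S=[-3] | E=∅ | C=∅ | D=∅]
→ final value -3

Answer: -3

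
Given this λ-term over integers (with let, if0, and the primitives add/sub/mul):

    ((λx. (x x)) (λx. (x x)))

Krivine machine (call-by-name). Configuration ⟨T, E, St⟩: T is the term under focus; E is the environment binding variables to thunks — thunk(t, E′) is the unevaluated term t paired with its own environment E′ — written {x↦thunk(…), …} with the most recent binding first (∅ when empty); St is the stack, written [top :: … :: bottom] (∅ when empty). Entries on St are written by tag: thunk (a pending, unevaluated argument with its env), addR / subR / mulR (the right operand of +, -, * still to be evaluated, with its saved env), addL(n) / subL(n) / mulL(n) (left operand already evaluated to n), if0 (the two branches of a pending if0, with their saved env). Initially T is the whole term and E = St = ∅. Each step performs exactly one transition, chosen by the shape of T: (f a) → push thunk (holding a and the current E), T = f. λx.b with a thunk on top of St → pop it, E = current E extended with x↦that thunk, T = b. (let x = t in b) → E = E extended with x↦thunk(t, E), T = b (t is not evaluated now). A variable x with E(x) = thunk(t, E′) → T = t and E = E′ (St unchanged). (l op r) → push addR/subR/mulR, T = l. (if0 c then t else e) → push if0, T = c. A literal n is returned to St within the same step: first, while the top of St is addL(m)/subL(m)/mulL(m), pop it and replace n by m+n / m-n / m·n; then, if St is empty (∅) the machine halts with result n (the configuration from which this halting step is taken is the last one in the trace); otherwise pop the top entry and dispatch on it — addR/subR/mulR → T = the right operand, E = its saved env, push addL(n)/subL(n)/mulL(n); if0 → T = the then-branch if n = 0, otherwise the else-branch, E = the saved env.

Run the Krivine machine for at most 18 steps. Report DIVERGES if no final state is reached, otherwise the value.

[0] <T=((λx. (x x)) (λx. (x x))), E=∅, St=∅>
[1] <T=(λx. (x x)), E=∅, St=[thunk]>
[2] <T=(x x), E={x↦thunk((λx. (x x)), ∅)}, St=∅>
[3] <T=x, E={x↦thunk((λx. (x x)), ∅)}, St=[thunk]>
[4] <T=(λx. (x x)), E=∅, St=[thunk]>
[5] <T=(x x), E={x↦thunk(x, {x↦thunk((λx. (x x)), ∅)})}, St=∅>
[6] <T=x, E={x↦thunk(x, {x↦thunk((λx. (x x)), ∅)})}, St=[thunk]>
[7] <T=x, E={x↦thunk((λx. (x x)), ∅)}, St=[thunk]>
[8] <T=(λx. (x x)), E=∅, St=[thunk]>
[9] <T=(x x), E={x↦thunk(x, {x↦thunk(x, {x↦thunk((λx. (x x)), ∅)})})}, St=∅>
[10] <T=x, E={x↦thunk(x, {x↦thunk(x, {x↦thunk((λx. (x x)), ∅)})})}, St=[thunk]>
[11] <T=x, E={x↦thunk(x, {x↦thunk((λx. (x x)), ∅)})}, St=[thunk]>
[12] <T=x, E={x↦thunk((λx. (x x)), ∅)}, St=[thunk]>
[13] <T=(λx. (x x)), E=∅, St=[thunk]>
[14] <T=(x x), E={x↦thunk(x, {x↦thunk(x, {x↦thunk(x, {x↦thunk((λx. (x x)), ∅)})})})}, St=∅>
[15] <T=x, E={x↦thunk(x, {x↦thunk(x, {x↦thunk(x, {x↦thunk((λx. (x x)), ∅)})})})}, St=[thunk]>
[16] <T=x, E={x↦thunk(x, {x↦thunk(x, {x↦thunk((λx. (x x)), ∅)})})}, St=[thunk]>
[17] <T=x, E={x↦thunk(x, {x↦thunk((λx. (x x)), ∅)})}, St=[thunk]>
[18] <T=x, E={x↦thunk((λx. (x x)), ∅)}, St=[thunk]>
→ 18 transitions taken and the configuration is still not final: no result within 18 steps

Answer: DIVERGES (no final state within 18 steps)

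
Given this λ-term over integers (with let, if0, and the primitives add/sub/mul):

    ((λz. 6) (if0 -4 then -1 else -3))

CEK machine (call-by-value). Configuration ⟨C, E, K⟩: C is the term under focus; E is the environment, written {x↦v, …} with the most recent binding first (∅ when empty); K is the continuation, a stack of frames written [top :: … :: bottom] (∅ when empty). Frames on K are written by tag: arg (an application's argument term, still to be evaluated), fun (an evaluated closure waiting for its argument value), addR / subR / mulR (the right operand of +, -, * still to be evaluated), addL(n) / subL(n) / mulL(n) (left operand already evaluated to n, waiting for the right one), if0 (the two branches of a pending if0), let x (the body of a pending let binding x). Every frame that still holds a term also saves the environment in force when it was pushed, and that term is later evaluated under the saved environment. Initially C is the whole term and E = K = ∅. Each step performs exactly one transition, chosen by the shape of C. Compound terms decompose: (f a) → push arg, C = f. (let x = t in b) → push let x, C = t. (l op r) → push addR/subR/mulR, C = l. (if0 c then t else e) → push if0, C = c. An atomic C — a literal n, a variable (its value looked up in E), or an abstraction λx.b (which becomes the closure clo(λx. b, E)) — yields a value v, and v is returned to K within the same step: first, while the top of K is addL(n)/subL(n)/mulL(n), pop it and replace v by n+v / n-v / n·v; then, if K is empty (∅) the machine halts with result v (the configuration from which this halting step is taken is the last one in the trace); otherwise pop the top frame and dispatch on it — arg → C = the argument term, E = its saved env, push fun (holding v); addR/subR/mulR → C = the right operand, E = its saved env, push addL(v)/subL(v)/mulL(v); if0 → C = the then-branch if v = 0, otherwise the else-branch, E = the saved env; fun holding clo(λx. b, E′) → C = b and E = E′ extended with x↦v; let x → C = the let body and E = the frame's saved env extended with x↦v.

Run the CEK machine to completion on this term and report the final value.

t=0: [C=((λz. 6) (if0 -4 then -1 else -3)) | E=∅ | K=∅]
t=1: [C=(λz. 6) | E=∅ | K=[arg]]
t=2: [C=(if0 -4 then -1 else -3) | E=∅ | K=[fun]]
t=3: [C=-4 | E=∅ | K=[if0 :: fun]]
t=4: [C=-3 | E=∅ | K=[fun]]
t=5: [C=6 | E={z↦-3} | K=∅]
→ final value 6

Answer: 6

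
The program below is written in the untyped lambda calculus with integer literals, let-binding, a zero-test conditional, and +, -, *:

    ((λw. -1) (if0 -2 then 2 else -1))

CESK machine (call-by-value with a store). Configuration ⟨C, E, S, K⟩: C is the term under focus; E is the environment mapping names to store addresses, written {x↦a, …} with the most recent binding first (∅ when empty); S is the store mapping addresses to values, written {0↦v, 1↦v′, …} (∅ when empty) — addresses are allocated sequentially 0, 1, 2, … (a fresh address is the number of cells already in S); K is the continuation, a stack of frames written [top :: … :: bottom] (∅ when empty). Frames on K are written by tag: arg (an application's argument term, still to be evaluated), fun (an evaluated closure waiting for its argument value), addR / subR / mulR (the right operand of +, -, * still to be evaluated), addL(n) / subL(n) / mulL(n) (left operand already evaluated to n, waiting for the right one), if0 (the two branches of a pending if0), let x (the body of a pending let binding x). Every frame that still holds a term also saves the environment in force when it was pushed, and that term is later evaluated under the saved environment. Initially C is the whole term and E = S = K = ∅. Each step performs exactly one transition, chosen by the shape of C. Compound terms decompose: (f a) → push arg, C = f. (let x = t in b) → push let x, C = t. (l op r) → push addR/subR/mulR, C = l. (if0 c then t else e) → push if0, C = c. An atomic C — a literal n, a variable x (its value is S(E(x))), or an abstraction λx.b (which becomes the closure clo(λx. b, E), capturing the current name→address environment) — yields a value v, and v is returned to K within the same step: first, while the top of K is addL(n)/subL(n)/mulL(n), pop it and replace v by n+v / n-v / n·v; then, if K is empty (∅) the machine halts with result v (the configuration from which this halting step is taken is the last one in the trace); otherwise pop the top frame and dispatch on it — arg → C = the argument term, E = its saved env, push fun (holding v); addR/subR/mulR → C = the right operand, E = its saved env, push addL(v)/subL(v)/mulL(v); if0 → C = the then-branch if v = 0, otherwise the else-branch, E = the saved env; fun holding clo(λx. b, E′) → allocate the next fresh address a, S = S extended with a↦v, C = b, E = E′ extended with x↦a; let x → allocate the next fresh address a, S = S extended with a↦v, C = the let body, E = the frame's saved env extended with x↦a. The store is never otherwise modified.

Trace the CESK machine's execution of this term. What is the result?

Answer: -1

Machine steps:
[0] [C=((λw. -1) (if0 -2 then 2 else -1)) | E=∅ | S=∅ | K=∅]
[1] [C=(λw. -1) | E=∅ | S=∅ | K=[arg]]
[2] [C=(if0 -2 then 2 else -1) | E=∅ | S=∅ | K=[fun]]
[3] [C=-2 | E=∅ | S=∅ | K=[if0 :: fun]]
[4] [C=-1 | E=∅ | S=∅ | K=[fun]]
[5] [C=-1 | E={w↦0} | S={0↦-1} | K=∅]
→ final value -1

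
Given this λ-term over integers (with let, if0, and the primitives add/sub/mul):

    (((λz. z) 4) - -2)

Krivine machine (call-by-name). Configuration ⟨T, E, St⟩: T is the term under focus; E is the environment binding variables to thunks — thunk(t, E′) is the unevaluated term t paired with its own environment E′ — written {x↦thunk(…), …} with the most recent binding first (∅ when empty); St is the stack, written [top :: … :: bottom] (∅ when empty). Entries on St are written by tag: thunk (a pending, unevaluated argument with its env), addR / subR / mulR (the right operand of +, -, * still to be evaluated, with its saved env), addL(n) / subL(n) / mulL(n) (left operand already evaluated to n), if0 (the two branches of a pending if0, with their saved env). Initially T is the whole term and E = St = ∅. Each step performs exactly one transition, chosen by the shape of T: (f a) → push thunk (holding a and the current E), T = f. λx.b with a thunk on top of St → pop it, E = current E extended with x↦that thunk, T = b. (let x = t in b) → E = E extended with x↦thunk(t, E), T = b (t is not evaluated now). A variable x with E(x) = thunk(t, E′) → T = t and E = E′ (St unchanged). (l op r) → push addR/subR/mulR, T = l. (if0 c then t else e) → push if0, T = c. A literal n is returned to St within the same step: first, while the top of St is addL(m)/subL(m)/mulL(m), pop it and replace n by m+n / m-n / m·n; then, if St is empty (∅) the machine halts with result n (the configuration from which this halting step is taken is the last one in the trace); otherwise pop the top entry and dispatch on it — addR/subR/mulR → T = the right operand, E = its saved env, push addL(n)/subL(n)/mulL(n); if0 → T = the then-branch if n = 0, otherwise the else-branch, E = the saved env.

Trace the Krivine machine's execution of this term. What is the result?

[0] ⟨T=(((λz. z) 4) - -2); E=∅; St=∅⟩
[1] ⟨T=((λz. z) 4); E=∅; St=[subR]⟩
[2] ⟨T=(λz. z); E=∅; St=[thunk :: subR]⟩
[3] ⟨T=z; E={z↦thunk(4, ∅)}; St=[subR]⟩
[4] ⟨T=4; E=∅; St=[subR]⟩
[5] ⟨T=-2; E=∅; St=[subL(4)]⟩
→ final value 6

Answer: 6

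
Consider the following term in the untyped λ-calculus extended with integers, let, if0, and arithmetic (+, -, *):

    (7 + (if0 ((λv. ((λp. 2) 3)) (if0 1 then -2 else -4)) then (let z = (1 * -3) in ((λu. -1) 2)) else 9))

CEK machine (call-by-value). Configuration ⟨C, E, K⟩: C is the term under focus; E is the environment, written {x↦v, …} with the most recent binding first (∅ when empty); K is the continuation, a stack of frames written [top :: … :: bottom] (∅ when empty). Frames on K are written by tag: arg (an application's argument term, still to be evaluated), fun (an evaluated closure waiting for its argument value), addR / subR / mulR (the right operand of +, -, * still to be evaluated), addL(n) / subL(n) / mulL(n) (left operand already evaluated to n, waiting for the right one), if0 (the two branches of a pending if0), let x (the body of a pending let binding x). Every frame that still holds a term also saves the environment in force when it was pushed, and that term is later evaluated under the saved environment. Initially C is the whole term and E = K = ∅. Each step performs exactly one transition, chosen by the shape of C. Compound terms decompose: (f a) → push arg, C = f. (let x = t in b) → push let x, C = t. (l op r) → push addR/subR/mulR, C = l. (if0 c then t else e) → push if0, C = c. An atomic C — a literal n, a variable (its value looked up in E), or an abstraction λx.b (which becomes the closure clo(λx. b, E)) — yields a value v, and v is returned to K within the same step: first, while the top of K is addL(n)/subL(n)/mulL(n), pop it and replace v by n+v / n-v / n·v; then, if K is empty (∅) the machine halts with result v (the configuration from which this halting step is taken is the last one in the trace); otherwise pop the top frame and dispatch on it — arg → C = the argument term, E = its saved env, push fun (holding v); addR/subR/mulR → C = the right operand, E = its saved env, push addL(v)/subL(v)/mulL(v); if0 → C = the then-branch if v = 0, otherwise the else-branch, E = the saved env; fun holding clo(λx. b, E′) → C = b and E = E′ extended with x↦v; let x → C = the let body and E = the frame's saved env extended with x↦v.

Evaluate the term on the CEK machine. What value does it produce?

Answer: 16

Derivation:
t=0: <C=(7 + (if0 ((λv. ((λp. 2) 3)) (if0 1 then -2 else -4)) then (let z = (1 * -3) in ((λu. -1) 2)) else 9)), E=∅, K=∅>
t=1: <C=7, E=∅, K=[addR]>
t=2: <C=(if0 ((λv. ((λp. 2) 3)) (if0 1 then -2 else -4)) then (let z = (1 * -3) in ((λu. -1) 2)) else 9), E=∅, K=[addL(7)]>
t=3: <C=((λv. ((λp. 2) 3)) (if0 1 then -2 else -4)), E=∅, K=[if0 :: addL(7)]>
t=4: <C=(λv. ((λp. 2) 3)), E=∅, K=[arg :: if0 :: addL(7)]>
t=5: <C=(if0 1 then -2 else -4), E=∅, K=[fun :: if0 :: addL(7)]>
t=6: <C=1, E=∅, K=[if0 :: fun :: if0 :: addL(7)]>
t=7: <C=-4, E=∅, K=[fun :: if0 :: addL(7)]>
t=8: <C=((λp. 2) 3), E={v↦-4}, K=[if0 :: addL(7)]>
t=9: <C=(λp. 2), E={v↦-4}, K=[arg :: if0 :: addL(7)]>
t=10: <C=3, E={v↦-4}, K=[fun :: if0 :: addL(7)]>
t=11: <C=2, E={p↦3, v↦-4}, K=[if0 :: addL(7)]>
t=12: <C=9, E=∅, K=[addL(7)]>
→ final value 16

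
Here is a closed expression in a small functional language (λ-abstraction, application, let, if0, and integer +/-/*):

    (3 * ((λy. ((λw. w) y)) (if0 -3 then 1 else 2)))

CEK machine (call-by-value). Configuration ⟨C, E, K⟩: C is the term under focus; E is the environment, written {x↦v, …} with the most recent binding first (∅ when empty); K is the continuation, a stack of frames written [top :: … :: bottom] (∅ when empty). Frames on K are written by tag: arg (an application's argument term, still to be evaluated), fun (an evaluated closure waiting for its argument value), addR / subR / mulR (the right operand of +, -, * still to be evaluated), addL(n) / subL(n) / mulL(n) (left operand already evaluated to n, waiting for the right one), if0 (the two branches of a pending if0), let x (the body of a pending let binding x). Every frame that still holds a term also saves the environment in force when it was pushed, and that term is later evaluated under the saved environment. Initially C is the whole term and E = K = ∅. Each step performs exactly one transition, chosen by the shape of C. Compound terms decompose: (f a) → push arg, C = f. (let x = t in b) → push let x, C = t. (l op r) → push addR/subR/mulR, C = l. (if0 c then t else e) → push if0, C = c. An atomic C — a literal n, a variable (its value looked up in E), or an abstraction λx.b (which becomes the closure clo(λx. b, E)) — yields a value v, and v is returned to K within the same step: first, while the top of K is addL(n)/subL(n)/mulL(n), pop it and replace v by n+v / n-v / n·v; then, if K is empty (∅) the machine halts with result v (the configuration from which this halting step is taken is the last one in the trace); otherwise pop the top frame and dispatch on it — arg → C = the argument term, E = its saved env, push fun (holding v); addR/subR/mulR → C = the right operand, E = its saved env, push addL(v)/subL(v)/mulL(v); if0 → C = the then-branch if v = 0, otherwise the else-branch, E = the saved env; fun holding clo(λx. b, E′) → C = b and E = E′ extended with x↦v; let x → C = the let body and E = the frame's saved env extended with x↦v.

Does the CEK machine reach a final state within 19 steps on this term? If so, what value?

step 0: <C=(3 * ((λy. ((λw. w) y)) (if0 -3 then 1 else 2))), E=∅, K=∅>
step 1: <C=3, E=∅, K=[mulR]>
step 2: <C=((λy. ((λw. w) y)) (if0 -3 then 1 else 2)), E=∅, K=[mulL(3)]>
step 3: <C=(λy. ((λw. w) y)), E=∅, K=[arg :: mulL(3)]>
step 4: <C=(if0 -3 then 1 else 2), E=∅, K=[fun :: mulL(3)]>
step 5: <C=-3, E=∅, K=[if0 :: fun :: mulL(3)]>
step 6: <C=2, E=∅, K=[fun :: mulL(3)]>
step 7: <C=((λw. w) y), E={y↦2}, K=[mulL(3)]>
step 8: <C=(λw. w), E={y↦2}, K=[arg :: mulL(3)]>
step 9: <C=y, E={y↦2}, K=[fun :: mulL(3)]>
step 10: <C=w, E={w↦2, y↦2}, K=[mulL(3)]>
→ final value 6

Answer: 6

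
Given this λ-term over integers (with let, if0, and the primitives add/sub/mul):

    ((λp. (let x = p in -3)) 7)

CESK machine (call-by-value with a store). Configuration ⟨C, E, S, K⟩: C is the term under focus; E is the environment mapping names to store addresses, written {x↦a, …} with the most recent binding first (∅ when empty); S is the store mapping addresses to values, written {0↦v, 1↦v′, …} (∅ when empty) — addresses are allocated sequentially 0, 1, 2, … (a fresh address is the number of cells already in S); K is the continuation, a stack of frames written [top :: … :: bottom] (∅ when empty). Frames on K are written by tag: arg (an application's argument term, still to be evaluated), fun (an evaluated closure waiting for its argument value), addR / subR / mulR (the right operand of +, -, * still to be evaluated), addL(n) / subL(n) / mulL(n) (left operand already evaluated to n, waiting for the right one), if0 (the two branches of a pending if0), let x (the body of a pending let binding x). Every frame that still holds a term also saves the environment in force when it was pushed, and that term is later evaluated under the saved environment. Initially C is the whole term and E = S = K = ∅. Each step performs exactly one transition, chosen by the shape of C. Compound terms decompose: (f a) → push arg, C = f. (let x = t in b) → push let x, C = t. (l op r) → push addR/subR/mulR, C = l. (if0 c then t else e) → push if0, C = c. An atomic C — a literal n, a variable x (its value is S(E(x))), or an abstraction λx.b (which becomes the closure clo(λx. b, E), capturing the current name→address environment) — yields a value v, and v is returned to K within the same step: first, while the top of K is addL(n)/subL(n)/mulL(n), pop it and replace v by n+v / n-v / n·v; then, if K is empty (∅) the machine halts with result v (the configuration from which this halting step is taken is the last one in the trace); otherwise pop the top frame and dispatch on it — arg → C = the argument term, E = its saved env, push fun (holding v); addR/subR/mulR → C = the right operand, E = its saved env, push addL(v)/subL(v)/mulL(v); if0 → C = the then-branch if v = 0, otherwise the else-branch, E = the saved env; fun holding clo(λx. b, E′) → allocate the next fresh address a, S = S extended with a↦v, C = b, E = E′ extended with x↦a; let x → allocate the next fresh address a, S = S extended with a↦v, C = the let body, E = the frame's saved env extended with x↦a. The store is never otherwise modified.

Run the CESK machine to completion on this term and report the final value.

step 0: ⟨C=((λp. (let x = p in -3)) 7); E=∅; S=∅; K=∅⟩
step 1: ⟨C=(λp. (let x = p in -3)); E=∅; S=∅; K=[arg]⟩
step 2: ⟨C=7; E=∅; S=∅; K=[fun]⟩
step 3: ⟨C=(let x = p in -3); E={p↦0}; S={0↦7}; K=∅⟩
step 4: ⟨C=p; E={p↦0}; S={0↦7}; K=[let x]⟩
step 5: ⟨C=-3; E={x↦1, p↦0}; S={0↦7, 1↦7}; K=∅⟩
→ final value -3

Answer: -3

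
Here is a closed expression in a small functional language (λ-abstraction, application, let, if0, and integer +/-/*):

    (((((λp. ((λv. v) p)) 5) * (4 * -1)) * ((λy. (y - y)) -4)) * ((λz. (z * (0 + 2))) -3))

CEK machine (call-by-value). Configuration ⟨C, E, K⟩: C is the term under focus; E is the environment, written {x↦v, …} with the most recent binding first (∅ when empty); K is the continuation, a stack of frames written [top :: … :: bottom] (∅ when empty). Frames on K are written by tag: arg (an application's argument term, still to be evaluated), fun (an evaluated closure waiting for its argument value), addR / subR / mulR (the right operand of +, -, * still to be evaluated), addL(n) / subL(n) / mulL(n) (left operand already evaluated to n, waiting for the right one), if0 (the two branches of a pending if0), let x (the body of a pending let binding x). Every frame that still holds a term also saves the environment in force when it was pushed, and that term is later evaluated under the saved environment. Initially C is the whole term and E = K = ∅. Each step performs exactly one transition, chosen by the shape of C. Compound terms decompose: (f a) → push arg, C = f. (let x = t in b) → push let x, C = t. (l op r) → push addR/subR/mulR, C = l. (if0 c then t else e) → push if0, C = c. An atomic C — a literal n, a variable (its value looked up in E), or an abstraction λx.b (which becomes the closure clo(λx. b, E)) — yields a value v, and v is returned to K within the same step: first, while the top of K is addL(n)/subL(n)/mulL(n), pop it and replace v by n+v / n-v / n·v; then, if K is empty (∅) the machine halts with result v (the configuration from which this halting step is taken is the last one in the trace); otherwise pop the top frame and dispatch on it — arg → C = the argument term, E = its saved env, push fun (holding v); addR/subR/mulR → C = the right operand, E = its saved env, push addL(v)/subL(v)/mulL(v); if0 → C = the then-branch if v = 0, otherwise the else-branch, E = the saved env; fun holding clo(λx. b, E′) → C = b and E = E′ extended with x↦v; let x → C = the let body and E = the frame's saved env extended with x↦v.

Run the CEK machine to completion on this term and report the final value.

Answer: 0

Execution trace:
[0] ⟨C=(((((λp. ((λv. v) p)) 5) * (4 * -1)) * ((λy. (y - y)) -4)) * ((λz. (z * (0 + 2))) -3)); E=∅; K=∅⟩
[1] ⟨C=((((λp. ((λv. v) p)) 5) * (4 * -1)) * ((λy. (y - y)) -4)); E=∅; K=[mulR]⟩
[2] ⟨C=(((λp. ((λv. v) p)) 5) * (4 * -1)); E=∅; K=[mulR :: mulR]⟩
[3] ⟨C=((λp. ((λv. v) p)) 5); E=∅; K=[mulR :: mulR :: mulR]⟩
[4] ⟨C=(λp. ((λv. v) p)); E=∅; K=[arg :: mulR :: mulR :: mulR]⟩
[5] ⟨C=5; E=∅; K=[fun :: mulR :: mulR :: mulR]⟩
[6] ⟨C=((λv. v) p); E={p↦5}; K=[mulR :: mulR :: mulR]⟩
[7] ⟨C=(λv. v); E={p↦5}; K=[arg :: mulR :: mulR :: mulR]⟩
[8] ⟨C=p; E={p↦5}; K=[fun :: mulR :: mulR :: mulR]⟩
[9] ⟨C=v; E={v↦5, p↦5}; K=[mulR :: mulR :: mulR]⟩
[10] ⟨C=(4 * -1); E=∅; K=[mulL(5) :: mulR :: mulR]⟩
[11] ⟨C=4; E=∅; K=[mulR :: mulL(5) :: mulR :: mulR]⟩
[12] ⟨C=-1; E=∅; K=[mulL(4) :: mulL(5) :: mulR :: mulR]⟩
[13] ⟨C=((λy. (y - y)) -4); E=∅; K=[mulL(-20) :: mulR]⟩
[14] ⟨C=(λy. (y - y)); E=∅; K=[arg :: mulL(-20) :: mulR]⟩
[15] ⟨C=-4; E=∅; K=[fun :: mulL(-20) :: mulR]⟩
[16] ⟨C=(y - y); E={y↦-4}; K=[mulL(-20) :: mulR]⟩
[17] ⟨C=y; E={y↦-4}; K=[subR :: mulL(-20) :: mulR]⟩
[18] ⟨C=y; E={y↦-4}; K=[subL(-4) :: mulL(-20) :: mulR]⟩
[19] ⟨C=((λz. (z * (0 + 2))) -3); E=∅; K=[mulL(0)]⟩
[20] ⟨C=(λz. (z * (0 + 2))); E=∅; K=[arg :: mulL(0)]⟩
[21] ⟨C=-3; E=∅; K=[fun :: mulL(0)]⟩
[22] ⟨C=(z * (0 + 2)); E={z↦-3}; K=[mulL(0)]⟩
[23] ⟨C=z; E={z↦-3}; K=[mulR :: mulL(0)]⟩
[24] ⟨C=(0 + 2); E={z↦-3}; K=[mulL(-3) :: mulL(0)]⟩
[25] ⟨C=0; E={z↦-3}; K=[addR :: mulL(-3) :: mulL(0)]⟩
[26] ⟨C=2; E={z↦-3}; K=[addL(0) :: mulL(-3) :: mulL(0)]⟩
→ final value 0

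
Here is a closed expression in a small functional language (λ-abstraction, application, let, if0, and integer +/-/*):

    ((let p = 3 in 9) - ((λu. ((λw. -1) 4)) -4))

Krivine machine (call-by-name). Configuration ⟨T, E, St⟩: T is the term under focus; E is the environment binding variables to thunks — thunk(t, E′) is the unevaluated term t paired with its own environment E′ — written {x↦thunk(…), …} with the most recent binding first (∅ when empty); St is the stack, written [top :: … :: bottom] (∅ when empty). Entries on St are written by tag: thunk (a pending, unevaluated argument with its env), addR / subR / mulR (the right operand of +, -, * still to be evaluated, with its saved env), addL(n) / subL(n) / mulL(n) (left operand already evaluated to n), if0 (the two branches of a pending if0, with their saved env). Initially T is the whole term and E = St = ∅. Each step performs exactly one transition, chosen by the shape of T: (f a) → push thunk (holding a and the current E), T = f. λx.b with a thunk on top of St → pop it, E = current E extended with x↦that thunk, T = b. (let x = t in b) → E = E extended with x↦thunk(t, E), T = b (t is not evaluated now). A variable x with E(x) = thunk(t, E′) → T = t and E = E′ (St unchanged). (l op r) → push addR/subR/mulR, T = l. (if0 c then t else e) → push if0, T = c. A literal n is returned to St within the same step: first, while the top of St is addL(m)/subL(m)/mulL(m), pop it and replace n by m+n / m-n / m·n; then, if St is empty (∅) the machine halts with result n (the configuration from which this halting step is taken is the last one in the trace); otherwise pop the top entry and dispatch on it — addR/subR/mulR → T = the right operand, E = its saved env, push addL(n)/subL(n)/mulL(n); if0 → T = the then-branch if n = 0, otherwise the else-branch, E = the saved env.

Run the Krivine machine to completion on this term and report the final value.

Answer: 10

Machine steps:
step 0: [T=((let p = 3 in 9) - ((λu. ((λw. -1) 4)) -4)) | E=∅ | St=∅]
step 1: [T=(let p = 3 in 9) | E=∅ | St=[subR]]
step 2: [T=9 | E={p↦thunk(3, ∅)} | St=[subR]]
step 3: [T=((λu. ((λw. -1) 4)) -4) | E=∅ | St=[subL(9)]]
step 4: [T=(λu. ((λw. -1) 4)) | E=∅ | St=[thunk :: subL(9)]]
step 5: [T=((λw. -1) 4) | E={u↦thunk(-4, ∅)} | St=[subL(9)]]
step 6: [T=(λw. -1) | E={u↦thunk(-4, ∅)} | St=[thunk :: subL(9)]]
step 7: [T=-1 | E={w↦thunk(4, {u↦thunk(-4, ∅)}), u↦thunk(-4, ∅)} | St=[subL(9)]]
→ final value 10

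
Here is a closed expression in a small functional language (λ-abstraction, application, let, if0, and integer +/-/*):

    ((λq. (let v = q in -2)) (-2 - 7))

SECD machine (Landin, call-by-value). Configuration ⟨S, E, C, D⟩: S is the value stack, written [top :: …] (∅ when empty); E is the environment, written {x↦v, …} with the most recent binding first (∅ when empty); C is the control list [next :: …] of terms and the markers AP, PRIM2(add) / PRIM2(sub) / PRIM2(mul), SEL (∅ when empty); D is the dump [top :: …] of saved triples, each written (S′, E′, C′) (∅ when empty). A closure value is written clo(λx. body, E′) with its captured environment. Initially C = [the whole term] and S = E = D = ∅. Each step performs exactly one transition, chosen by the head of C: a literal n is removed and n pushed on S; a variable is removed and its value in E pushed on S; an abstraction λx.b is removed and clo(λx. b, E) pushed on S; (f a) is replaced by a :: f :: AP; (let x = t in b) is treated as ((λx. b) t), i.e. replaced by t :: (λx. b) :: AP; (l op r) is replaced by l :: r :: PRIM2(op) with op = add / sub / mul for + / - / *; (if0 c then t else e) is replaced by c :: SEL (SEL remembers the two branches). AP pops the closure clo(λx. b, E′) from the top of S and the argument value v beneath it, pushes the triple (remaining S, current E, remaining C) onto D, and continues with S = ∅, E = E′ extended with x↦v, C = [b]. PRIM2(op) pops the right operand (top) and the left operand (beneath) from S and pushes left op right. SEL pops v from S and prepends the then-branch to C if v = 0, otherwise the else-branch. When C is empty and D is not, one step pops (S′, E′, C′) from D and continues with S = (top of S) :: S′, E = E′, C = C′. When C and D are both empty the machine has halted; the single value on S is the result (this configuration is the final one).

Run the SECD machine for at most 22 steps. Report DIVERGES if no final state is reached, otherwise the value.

t=0: ⟨S=∅; E=∅; C=[((λq. (let v = q in -2)) (-2 - 7))]; D=∅⟩
t=1: ⟨S=∅; E=∅; C=[(-2 - 7) :: (λq. (let v = q in -2)) :: AP]; D=∅⟩
t=2: ⟨S=∅; E=∅; C=[-2 :: 7 :: PRIM2(sub) :: (λq. (let v = q in -2)) :: AP]; D=∅⟩
t=3: ⟨S=[-2]; E=∅; C=[7 :: PRIM2(sub) :: (λq. (let v = q in -2)) :: AP]; D=∅⟩
t=4: ⟨S=[7 :: -2]; E=∅; C=[PRIM2(sub) :: (λq. (let v = q in -2)) :: AP]; D=∅⟩
t=5: ⟨S=[-9]; E=∅; C=[(λq. (let v = q in -2)) :: AP]; D=∅⟩
t=6: ⟨S=[clo(λq. (let v = q in -2), ∅) :: -9]; E=∅; C=[AP]; D=∅⟩
t=7: ⟨S=∅; E={q↦-9}; C=[(let v = q in -2)]; D=[(∅, ∅, ∅)]⟩
t=8: ⟨S=∅; E={q↦-9}; C=[q :: (λv. -2) :: AP]; D=[(∅, ∅, ∅)]⟩
t=9: ⟨S=[-9]; E={q↦-9}; C=[(λv. -2) :: AP]; D=[(∅, ∅, ∅)]⟩
t=10: ⟨S=[clo(λv. -2, {q↦-9}) :: -9]; E={q↦-9}; C=[AP]; D=[(∅, ∅, ∅)]⟩
t=11: ⟨S=∅; E={v↦-9, q↦-9}; C=[-2]; D=[(∅, {q↦-9}, ∅) :: (∅, ∅, ∅)]⟩
t=12: ⟨S=[-2]; E={v↦-9, q↦-9}; C=∅; D=[(∅, {q↦-9}, ∅) :: (∅, ∅, ∅)]⟩
t=13: ⟨S=[-2]; E={q↦-9}; C=∅; D=[(∅, ∅, ∅)]⟩
t=14: ⟨S=[-2]; E=∅; C=∅; D=∅⟩
→ final value -2

Answer: -2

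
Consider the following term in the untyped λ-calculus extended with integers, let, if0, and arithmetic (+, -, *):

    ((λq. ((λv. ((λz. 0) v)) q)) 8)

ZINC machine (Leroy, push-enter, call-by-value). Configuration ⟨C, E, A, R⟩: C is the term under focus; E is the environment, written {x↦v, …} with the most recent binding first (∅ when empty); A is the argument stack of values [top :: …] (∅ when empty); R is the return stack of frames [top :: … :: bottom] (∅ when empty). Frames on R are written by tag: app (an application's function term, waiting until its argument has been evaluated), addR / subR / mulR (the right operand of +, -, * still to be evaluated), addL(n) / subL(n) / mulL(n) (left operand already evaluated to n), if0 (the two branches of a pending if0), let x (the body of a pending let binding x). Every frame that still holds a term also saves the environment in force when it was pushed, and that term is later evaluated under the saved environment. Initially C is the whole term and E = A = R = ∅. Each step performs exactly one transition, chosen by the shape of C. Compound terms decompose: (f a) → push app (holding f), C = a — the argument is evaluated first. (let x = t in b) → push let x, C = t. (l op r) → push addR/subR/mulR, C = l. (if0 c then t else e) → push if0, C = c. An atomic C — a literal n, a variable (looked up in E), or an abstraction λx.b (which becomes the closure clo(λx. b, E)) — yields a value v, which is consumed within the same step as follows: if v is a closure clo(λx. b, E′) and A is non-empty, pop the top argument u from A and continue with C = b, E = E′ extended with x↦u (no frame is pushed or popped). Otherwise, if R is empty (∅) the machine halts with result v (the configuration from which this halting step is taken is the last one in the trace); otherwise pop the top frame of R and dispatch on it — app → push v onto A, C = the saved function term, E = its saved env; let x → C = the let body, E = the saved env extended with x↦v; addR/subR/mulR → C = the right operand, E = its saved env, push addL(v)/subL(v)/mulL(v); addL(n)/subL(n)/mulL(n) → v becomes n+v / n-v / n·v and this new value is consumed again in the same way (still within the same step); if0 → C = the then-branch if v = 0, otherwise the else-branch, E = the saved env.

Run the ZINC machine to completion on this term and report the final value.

Answer: 0

Machine steps:
0. <C=((λq. ((λv. ((λz. 0) v)) q)) 8), E=∅, A=∅, R=∅>
1. <C=8, E=∅, A=∅, R=[app]>
2. <C=(λq. ((λv. ((λz. 0) v)) q)), E=∅, A=[8], R=∅>
3. <C=((λv. ((λz. 0) v)) q), E={q↦8}, A=∅, R=∅>
4. <C=q, E={q↦8}, A=∅, R=[app]>
5. <C=(λv. ((λz. 0) v)), E={q↦8}, A=[8], R=∅>
6. <C=((λz. 0) v), E={v↦8, q↦8}, A=∅, R=∅>
7. <C=v, E={v↦8, q↦8}, A=∅, R=[app]>
8. <C=(λz. 0), E={v↦8, q↦8}, A=[8], R=∅>
9. <C=0, E={z↦8, v↦8, q↦8}, A=∅, R=∅>
→ final value 0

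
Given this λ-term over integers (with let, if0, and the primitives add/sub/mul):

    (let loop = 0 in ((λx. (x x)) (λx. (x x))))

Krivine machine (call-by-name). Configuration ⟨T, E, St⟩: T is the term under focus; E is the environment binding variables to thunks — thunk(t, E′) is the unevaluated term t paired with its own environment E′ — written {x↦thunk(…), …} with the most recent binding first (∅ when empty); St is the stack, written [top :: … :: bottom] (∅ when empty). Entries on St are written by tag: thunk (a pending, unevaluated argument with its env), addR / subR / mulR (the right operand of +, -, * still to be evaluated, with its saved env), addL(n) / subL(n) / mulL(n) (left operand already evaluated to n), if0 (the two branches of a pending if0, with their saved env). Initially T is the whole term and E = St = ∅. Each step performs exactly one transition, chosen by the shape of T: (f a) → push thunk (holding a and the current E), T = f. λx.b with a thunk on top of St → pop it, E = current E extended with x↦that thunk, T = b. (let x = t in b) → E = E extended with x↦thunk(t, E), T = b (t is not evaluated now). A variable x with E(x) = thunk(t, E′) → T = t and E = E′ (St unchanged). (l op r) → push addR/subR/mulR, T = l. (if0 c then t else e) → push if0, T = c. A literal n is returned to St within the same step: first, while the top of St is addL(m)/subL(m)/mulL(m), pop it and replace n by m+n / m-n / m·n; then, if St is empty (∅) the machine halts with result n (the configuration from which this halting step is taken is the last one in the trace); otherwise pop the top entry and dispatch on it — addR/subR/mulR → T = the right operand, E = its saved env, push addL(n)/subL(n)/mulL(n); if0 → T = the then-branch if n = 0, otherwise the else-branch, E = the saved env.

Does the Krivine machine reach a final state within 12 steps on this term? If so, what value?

Answer: DIVERGES (no final state within 12 steps)

Machine steps:
t=0: <T=(let loop = 0 in ((λx. (x x)) (λx. (x x)))), E=∅, St=∅>
t=1: <T=((λx. (x x)) (λx. (x x))), E={loop↦thunk(0, ∅)}, St=∅>
t=2: <T=(λx. (x x)), E={loop↦thunk(0, ∅)}, St=[thunk]>
t=3: <T=(x x), E={x↦thunk((λx. (x x)), {loop↦thunk(0, ∅)}), loop↦thunk(0, ∅)}, St=∅>
t=4: <T=x, E={x↦thunk((λx. (x x)), {loop↦thunk(0, ∅)}), loop↦thunk(0, ∅)}, St=[thunk]>
t=5: <T=(λx. (x x)), E={loop↦thunk(0, ∅)}, St=[thunk]>
t=6: <T=(x x), E={x↦thunk(x, {x↦thunk((λx. (x x)), {loop↦thunk(0, ∅)}), loop↦thunk(0, ∅)}), loop↦thunk(0, ∅)}, St=∅>
t=7: <T=x, E={x↦thunk(x, {x↦thunk((λx. (x x)), {loop↦thunk(0, ∅)}), loop↦thunk(0, ∅)}), loop↦thunk(0, ∅)}, St=[thunk]>
t=8: <T=x, E={x↦thunk((λx. (x x)), {loop↦thunk(0, ∅)}), loop↦thunk(0, ∅)}, St=[thunk]>
t=9: <T=(λx. (x x)), E={loop↦thunk(0, ∅)}, St=[thunk]>
t=10: <T=(x x), E={x↦thunk(x, {x↦thunk(x, {x↦thunk((λx. (x x)), {loop↦thunk(0, ∅)}), loop↦thunk(0, ∅)}), loop↦thunk(0, ∅)}), loop↦thunk(0, ∅)}, St=∅>
t=11: <T=x, E={x↦thunk(x, {x↦thunk(x, {x↦thunk((λx. (x x)), {loop↦thunk(0, ∅)}), loop↦thunk(0, ∅)}), loop↦thunk(0, ∅)}), loop↦thunk(0, ∅)}, St=[thunk]>
t=12: <T=x, E={x↦thunk(x, {x↦thunk((λx. (x x)), {loop↦thunk(0, ∅)}), loop↦thunk(0, ∅)}), loop↦thunk(0, ∅)}, St=[thunk]>
→ 12 transitions taken and the configuration is still not final: no result within 12 steps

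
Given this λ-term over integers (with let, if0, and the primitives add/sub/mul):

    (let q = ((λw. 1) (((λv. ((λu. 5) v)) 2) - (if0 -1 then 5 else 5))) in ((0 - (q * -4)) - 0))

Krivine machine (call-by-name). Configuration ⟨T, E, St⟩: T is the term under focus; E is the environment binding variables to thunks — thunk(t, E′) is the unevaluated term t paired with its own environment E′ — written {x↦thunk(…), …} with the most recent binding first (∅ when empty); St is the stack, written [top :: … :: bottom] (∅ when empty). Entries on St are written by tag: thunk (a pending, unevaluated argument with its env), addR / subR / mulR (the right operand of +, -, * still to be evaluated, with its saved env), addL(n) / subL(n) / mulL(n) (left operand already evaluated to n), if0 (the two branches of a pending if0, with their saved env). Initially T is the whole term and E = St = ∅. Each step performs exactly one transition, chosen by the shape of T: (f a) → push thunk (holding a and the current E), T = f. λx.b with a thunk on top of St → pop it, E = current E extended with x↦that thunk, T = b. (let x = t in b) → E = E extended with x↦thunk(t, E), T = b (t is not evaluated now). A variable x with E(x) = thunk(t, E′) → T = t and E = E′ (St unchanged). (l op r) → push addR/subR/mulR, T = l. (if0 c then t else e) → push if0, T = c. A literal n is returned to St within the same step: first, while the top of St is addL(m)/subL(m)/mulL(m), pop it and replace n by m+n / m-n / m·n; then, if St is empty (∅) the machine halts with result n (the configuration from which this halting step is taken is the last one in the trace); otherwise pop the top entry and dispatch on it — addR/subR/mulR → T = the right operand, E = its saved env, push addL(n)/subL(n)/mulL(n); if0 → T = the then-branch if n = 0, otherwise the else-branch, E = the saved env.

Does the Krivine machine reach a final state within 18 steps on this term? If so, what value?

Answer: 4

Machine steps:
0. <T=(let q = ((λw. 1) (((λv. ((λu. 5) v)) 2) - (if0 -1 then 5 else 5))) in ((0 - (q * -4)) - 0)), E=∅, St=∅>
1. <T=((0 - (q * -4)) - 0), E={q↦thunk(((λw. 1) (((λv. ((λu. 5) v)) 2) - (if0 -1 then 5 else 5))), ∅)}, St=∅>
2. <T=(0 - (q * -4)), E={q↦thunk(((λw. 1) (((λv. ((λu. 5) v)) 2) - (if0 -1 then 5 else 5))), ∅)}, St=[subR]>
3. <T=0, E={q↦thunk(((λw. 1) (((λv. ((λu. 5) v)) 2) - (if0 -1 then 5 else 5))), ∅)}, St=[subR :: subR]>
4. <T=(q * -4), E={q↦thunk(((λw. 1) (((λv. ((λu. 5) v)) 2) - (if0 -1 then 5 else 5))), ∅)}, St=[subL(0) :: subR]>
5. <T=q, E={q↦thunk(((λw. 1) (((λv. ((λu. 5) v)) 2) - (if0 -1 then 5 else 5))), ∅)}, St=[mulR :: subL(0) :: subR]>
6. <T=((λw. 1) (((λv. ((λu. 5) v)) 2) - (if0 -1 then 5 else 5))), E=∅, St=[mulR :: subL(0) :: subR]>
7. <T=(λw. 1), E=∅, St=[thunk :: mulR :: subL(0) :: subR]>
8. <T=1, E={w↦thunk((((λv. ((λu. 5) v)) 2) - (if0 -1 then 5 else 5)), ∅)}, St=[mulR :: subL(0) :: subR]>
9. <T=-4, E={q↦thunk(((λw. 1) (((λv. ((λu. 5) v)) 2) - (if0 -1 then 5 else 5))), ∅)}, St=[mulL(1) :: subL(0) :: subR]>
10. <T=0, E={q↦thunk(((λw. 1) (((λv. ((λu. 5) v)) 2) - (if0 -1 then 5 else 5))), ∅)}, St=[subL(4)]>
→ final value 4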